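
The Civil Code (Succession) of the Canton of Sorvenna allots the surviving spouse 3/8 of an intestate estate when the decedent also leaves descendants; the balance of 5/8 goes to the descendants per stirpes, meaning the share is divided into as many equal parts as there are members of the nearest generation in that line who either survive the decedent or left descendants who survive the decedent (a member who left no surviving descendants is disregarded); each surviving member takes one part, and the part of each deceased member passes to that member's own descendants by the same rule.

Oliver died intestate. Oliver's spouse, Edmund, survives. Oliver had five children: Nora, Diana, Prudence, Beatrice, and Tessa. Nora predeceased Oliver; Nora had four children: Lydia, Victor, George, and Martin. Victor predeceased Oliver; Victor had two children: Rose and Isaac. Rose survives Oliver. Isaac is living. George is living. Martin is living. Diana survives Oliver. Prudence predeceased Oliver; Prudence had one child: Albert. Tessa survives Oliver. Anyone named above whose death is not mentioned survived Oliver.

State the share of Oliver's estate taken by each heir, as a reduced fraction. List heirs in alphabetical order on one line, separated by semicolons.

Albert 1/8; Beatrice 1/8; Diana 1/8; Edmund 3/8; George 1/32; Isaac 1/64; Lydia 1/32; Martin 1/32; Rose 1/64; Tessa 1/8

Edmund, as surviving spouse, takes 3/8.
The remaining 5/8 passes to Oliver's descendants per stirpes.
The 5/8 is divided into 5 equal shares of 1/8 among Nora, Diana, Prudence, Beatrice, Tessa.
Nora predeceased; the 1/8 allotted to Nora's branch passes to Nora's issue by representation.
The 1/8 is divided into 4 equal shares of 1/32 among Lydia, Victor, George, Martin.
Lydia is living and takes 1/32.
Victor predeceased; the 1/32 allotted to Victor's branch passes to Victor's issue by representation.
The 1/32 is divided into 2 equal shares of 1/64 among Rose, Isaac.
Rose is living and takes 1/64.
Isaac is living and takes 1/64.
George is living and takes 1/32.
Martin is living and takes 1/32.
Diana is living and takes 1/8.
Prudence predeceased; the 1/8 allotted to Prudence's branch passes to Prudence's issue by representation.
Albert is the sole taker at this level and receives the full 1/8.
Beatrice is living and takes 1/8.
Tessa is living and takes 1/8.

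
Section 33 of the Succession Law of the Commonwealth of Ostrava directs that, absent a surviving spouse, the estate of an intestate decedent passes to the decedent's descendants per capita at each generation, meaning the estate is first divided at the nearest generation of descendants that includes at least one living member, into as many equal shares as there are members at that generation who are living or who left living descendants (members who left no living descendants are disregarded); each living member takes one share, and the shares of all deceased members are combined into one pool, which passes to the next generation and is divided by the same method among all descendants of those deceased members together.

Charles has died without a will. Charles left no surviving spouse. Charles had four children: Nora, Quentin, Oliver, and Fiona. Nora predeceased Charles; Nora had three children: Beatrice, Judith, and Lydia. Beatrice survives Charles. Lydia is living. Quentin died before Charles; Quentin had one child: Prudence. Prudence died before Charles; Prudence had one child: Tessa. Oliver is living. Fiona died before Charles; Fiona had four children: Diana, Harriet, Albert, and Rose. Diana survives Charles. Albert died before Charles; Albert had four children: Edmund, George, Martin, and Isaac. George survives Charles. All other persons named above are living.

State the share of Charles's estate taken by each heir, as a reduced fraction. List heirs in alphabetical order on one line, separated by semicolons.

Beatrice 3/32; Diana 3/32; Edmund 3/80; George 3/80; Harriet 3/32; Isaac 3/80; Judith 3/32; Lydia 3/32; Martin 3/80; Oliver 1/4; Rose 3/32; Tessa 3/80

There is no surviving spouse, so the entire estate passes to Charles's descendants per capita at each generation.
At generation 1 (Nora, Quentin, Oliver, Fiona) there are 4 shares of (1)/4 = 1/4 each.
Living: Oliver — each takes 1/4.
Deceased: Nora, Quentin, and Fiona. Their combined 3/4 is pooled and carried to generation 2.
At generation 2 (Beatrice, Judith, Lydia, Prudence, Diana, Harriet, Albert, Rose) there are 8 shares of (3/4)/8 = 3/32 each.
Living: Beatrice, Judith, Lydia, Diana, Harriet, and Rose — each takes 3/32.
Deceased: Prudence and Albert. Their combined 3/16 is pooled and carried to generation 3.
At generation 3 (Tessa, Edmund, George, Martin, Isaac) there are 5 shares of (3/16)/5 = 3/80 each.
Living: Tessa, Edmund, George, Martin, and Isaac — each takes 3/80.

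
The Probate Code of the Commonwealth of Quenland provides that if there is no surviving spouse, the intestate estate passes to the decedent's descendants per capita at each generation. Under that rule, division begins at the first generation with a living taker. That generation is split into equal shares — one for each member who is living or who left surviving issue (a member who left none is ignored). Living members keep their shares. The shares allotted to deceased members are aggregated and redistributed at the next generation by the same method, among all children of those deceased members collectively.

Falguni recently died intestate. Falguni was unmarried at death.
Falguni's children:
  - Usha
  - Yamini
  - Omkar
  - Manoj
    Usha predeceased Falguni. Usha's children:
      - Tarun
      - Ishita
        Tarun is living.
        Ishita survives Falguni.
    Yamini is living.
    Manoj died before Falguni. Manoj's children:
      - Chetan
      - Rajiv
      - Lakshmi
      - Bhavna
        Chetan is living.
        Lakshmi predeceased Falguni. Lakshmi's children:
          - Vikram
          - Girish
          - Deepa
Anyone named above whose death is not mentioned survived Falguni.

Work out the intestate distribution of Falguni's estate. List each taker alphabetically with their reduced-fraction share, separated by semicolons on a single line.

There is no surviving spouse, so the entire estate passes to Falguni's descendants per capita at each generation.
At generation 1 (Usha, Yamini, Omkar, Manoj) there are 4 shares of (1)/4 = 1/4 each.
Living: Yamini and Omkar — each takes 1/4.
Deceased: Usha and Manoj. Their combined 1/2 is pooled and carried to generation 2.
At generation 2 (Tarun, Ishita, Chetan, Rajiv, Lakshmi, Bhavna) there are 6 shares of (1/2)/6 = 1/12 each.
Living: Tarun, Ishita, Chetan, Rajiv, and Bhavna — each takes 1/12.
Deceased: Lakshmi. That 1/12 share is carried to generation 3.
At generation 3 (Vikram, Girish, Deepa) there are 3 shares of (1/12)/3 = 1/36 each.
Living: Vikram, Girish, and Deepa — each takes 1/36.

Bhavna 1/12; Chetan 1/12; Deepa 1/36; Girish 1/36; Ishita 1/12; Omkar 1/4; Rajiv 1/12; Tarun 1/12; Vikram 1/36; Yamini 1/4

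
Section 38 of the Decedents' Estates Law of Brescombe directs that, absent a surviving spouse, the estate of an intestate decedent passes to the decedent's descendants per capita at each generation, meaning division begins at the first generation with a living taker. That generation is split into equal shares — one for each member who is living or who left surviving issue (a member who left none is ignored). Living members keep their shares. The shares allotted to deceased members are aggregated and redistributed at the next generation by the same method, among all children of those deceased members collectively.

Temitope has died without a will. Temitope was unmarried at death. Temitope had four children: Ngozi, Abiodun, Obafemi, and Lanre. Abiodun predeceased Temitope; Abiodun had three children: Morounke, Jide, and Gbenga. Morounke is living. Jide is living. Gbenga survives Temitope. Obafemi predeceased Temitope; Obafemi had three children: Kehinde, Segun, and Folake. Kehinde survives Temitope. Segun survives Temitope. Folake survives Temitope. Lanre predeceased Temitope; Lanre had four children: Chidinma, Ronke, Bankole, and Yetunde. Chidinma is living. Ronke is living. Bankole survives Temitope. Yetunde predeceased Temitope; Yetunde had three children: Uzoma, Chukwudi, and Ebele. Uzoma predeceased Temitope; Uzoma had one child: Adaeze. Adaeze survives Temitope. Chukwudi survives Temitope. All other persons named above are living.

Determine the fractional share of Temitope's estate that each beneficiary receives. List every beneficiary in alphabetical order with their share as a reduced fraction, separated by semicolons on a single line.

Adaeze 1/40; Bankole 3/40; Chidinma 3/40; Chukwudi 1/40; Ebele 1/40; Folake 3/40; Gbenga 3/40; Jide 3/40; Kehinde 3/40; Morounke 3/40; Ngozi 1/4; Ronke 3/40; Segun 3/40

There is no surviving spouse, so the entire estate passes to Temitope's descendants per capita at each generation.
At generation 1 (Ngozi, Abiodun, Obafemi, Lanre) there are 4 shares of (1)/4 = 1/4 each.
Living: Ngozi — each takes 1/4.
Deceased: Abiodun, Obafemi, and Lanre. Their combined 3/4 is pooled and carried to generation 2.
At generation 2 (Morounke, Jide, Gbenga, Kehinde, Segun, Folake, Chidinma, Ronke, Bankole, Yetunde) there are 10 shares of (3/4)/10 = 3/40 each.
Living: Morounke, Jide, Gbenga, Kehinde, Segun, Folake, Chidinma, Ronke, and Bankole — each takes 3/40.
Deceased: Yetunde. That 3/40 share is carried to generation 3.
At generation 3 (Uzoma, Chukwudi, Ebele) there are 3 shares of (3/40)/3 = 1/40 each.
Living: Chukwudi and Ebele — each takes 1/40.
Deceased: Uzoma. That 1/40 share is carried to generation 4.
At generation 4 (Adaeze) there are 1 shares of (1/40)/1 = 1/40 each.
Living: Adaeze — each takes 1/40.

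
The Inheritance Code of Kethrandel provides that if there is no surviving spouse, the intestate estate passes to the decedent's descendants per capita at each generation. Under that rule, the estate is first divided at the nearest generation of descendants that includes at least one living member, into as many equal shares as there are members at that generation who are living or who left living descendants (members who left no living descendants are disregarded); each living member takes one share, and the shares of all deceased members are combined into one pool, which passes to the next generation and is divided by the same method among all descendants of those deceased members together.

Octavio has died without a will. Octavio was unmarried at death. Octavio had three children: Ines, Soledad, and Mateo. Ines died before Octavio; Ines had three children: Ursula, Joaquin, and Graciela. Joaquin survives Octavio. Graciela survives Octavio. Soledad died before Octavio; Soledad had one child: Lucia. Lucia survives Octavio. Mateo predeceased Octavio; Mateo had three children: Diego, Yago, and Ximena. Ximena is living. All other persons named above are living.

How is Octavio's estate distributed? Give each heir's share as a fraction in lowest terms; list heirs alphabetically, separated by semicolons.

Diego 1/7; Graciela 1/7; Joaquin 1/7; Lucia 1/7; Ursula 1/7; Ximena 1/7; Yago 1/7

There is no surviving spouse, so the entire estate passes to Octavio's descendants per capita at each generation.
No one at generation 1 (Ines, Soledad, Mateo) is living; moving to the next generation.
At generation 2 (Ursula, Joaquin, Graciela, Lucia, Diego, Yago, Ximena) there are 7 shares of (1)/7 = 1/7 each.
Living: Ursula, Joaquin, Graciela, Lucia, Diego, Yago, and Ximena — each takes 1/7.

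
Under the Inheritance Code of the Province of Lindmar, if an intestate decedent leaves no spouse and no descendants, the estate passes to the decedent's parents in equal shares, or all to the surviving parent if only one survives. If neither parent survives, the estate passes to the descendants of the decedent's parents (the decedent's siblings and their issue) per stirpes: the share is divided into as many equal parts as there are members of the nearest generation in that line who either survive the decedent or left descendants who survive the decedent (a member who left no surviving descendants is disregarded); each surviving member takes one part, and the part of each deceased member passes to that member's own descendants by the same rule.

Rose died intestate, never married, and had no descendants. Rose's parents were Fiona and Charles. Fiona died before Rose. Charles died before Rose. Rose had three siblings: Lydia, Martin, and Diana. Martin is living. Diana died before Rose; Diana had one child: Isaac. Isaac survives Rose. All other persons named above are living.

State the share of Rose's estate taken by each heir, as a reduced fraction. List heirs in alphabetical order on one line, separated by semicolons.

Neither parent survives and there are no descendants, so the estate passes to Rose's siblings and their issue per stirpes.
The estate is divided into 3 equal shares of 1/3 among Lydia, Martin, Diana.
Lydia is living and takes 1/3.
Martin is living and takes 1/3.
Diana predeceased; the 1/3 allotted to Diana's branch passes to Diana's issue by representation.
Isaac is the sole taker at this level and receives the full 1/3.

Isaac 1/3; Lydia 1/3; Martin 1/3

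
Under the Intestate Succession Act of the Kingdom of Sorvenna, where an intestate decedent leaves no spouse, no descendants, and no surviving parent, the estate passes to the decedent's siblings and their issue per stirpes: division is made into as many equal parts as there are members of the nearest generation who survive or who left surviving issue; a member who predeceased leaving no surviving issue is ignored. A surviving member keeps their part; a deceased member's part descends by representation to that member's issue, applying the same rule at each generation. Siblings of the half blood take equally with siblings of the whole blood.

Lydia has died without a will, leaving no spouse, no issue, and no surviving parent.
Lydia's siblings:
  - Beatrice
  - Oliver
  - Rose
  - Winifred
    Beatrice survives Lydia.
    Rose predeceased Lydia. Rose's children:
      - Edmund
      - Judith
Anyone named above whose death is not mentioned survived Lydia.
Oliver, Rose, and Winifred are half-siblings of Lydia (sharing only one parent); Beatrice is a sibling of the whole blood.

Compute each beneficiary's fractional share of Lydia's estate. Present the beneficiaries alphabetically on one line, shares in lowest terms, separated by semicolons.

Beatrice 1/4; Edmund 1/8; Judith 1/8; Oliver 1/4; Winifred 1/4

No spouse, descendants, or parent survives, so the estate passes to Lydia's siblings per stirpes.
Half-blood and whole-blood siblings take equally under the stated rule.
The estate is divided into 4 equal shares of 1/4 among Beatrice, Oliver, Rose, Winifred.
Beatrice is living and takes 1/4.
Oliver is living and takes 1/4.
Rose predeceased; the 1/4 allotted to Rose's branch passes to Rose's issue by representation.
The 1/4 is divided into 2 equal shares of 1/8 among Edmund, Judith.
Edmund is living and takes 1/8.
Judith is living and takes 1/8.
Winifred is living and takes 1/4.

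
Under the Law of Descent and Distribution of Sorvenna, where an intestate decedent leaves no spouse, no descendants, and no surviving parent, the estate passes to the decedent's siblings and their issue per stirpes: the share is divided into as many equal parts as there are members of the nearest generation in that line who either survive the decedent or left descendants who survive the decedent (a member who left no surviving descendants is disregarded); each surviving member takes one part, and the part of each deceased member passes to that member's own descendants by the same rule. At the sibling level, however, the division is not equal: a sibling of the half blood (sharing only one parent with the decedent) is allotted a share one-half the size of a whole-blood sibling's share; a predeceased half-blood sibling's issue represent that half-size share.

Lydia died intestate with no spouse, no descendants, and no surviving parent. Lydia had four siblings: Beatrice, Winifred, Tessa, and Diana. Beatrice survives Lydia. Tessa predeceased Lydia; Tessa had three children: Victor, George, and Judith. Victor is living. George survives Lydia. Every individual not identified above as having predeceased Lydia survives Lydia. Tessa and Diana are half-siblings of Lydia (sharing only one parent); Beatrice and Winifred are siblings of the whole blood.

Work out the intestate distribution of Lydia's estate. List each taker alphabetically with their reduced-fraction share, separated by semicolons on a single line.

Beatrice 1/3; Diana 1/6; George 1/18; Judith 1/18; Victor 1/18; Winifred 1/3

No spouse, descendants, or parent survives, so the estate passes to Lydia's siblings per stirpes.
Half-blood siblings count for one-half the weight of whole-blood siblings at the initial division.
Dividing 1 in proportion to weights (total weight 3): Beatrice (weight 1) → 1/3; Winifred (weight 1) → 1/3; Tessa (weight 1/2) → 1/6; Diana (weight 1/2) → 1/6.
Beatrice is living and takes 1/3.
Winifred is living and takes 1/3.
Tessa predeceased; the 1/6 allotted to Tessa's branch passes to Tessa's issue by representation.
The 1/6 is divided into 3 equal shares of 1/18 among Victor, George, Judith.
Victor is living and takes 1/18.
George is living and takes 1/18.
Judith is living and takes 1/18.
Diana is living and takes 1/6.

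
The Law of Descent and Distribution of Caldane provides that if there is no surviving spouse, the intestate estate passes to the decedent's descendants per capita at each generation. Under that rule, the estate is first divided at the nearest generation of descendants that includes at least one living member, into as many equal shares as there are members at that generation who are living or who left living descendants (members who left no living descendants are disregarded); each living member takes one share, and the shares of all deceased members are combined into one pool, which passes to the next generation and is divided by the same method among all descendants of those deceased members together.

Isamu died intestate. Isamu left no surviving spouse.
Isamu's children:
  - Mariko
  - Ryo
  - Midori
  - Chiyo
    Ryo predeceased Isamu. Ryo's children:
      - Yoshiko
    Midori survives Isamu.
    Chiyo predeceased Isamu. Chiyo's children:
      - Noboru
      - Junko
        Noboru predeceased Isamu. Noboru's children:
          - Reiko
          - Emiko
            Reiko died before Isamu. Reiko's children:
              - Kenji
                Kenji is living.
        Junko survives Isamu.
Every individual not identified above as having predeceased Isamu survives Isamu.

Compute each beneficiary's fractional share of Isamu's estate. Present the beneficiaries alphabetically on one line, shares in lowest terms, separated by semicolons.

Emiko 1/12; Junko 1/6; Kenji 1/12; Mariko 1/4; Midori 1/4; Yoshiko 1/6

There is no surviving spouse, so the entire estate passes to Isamu's descendants per capita at each generation.
At generation 1 (Mariko, Ryo, Midori, Chiyo) there are 4 shares of (1)/4 = 1/4 each.
Living: Mariko and Midori — each takes 1/4.
Deceased: Ryo and Chiyo. Their combined 1/2 is pooled and carried to generation 2.
At generation 2 (Yoshiko, Noboru, Junko) there are 3 shares of (1/2)/3 = 1/6 each.
Living: Yoshiko and Junko — each takes 1/6.
Deceased: Noboru. That 1/6 share is carried to generation 3.
At generation 3 (Reiko, Emiko) there are 2 shares of (1/6)/2 = 1/12 each.
Living: Emiko — each takes 1/12.
Deceased: Reiko. That 1/12 share is carried to generation 4.
At generation 4 (Kenji) there are 1 shares of (1/12)/1 = 1/12 each.
Living: Kenji — each takes 1/12.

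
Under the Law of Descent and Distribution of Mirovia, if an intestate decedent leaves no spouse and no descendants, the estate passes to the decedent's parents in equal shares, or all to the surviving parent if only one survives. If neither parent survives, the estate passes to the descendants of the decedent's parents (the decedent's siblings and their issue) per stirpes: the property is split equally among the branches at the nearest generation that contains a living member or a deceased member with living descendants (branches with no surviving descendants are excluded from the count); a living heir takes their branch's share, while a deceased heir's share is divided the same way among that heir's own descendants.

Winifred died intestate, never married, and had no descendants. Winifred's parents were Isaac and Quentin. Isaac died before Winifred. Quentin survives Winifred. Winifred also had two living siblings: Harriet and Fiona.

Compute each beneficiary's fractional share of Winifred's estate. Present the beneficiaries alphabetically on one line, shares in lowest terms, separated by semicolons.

Quentin 1

Only one parent, Quentin, survives, so Quentin takes the entire estate. The siblings take nothing because a surviving parent has priority.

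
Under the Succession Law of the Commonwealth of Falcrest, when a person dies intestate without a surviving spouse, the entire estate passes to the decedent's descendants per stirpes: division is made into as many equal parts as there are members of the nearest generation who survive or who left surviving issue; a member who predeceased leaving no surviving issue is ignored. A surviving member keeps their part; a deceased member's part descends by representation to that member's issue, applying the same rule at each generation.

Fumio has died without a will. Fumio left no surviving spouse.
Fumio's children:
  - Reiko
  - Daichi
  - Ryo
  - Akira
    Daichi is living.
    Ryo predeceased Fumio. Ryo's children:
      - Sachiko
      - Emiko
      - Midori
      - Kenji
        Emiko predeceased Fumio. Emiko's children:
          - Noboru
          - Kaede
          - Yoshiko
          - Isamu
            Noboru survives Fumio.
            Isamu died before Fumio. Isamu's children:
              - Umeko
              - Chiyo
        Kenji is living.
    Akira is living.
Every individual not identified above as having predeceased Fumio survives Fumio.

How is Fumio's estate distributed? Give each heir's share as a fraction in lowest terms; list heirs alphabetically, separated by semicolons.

Akira 1/4; Chiyo 1/128; Daichi 1/4; Kaede 1/64; Kenji 1/16; Midori 1/16; Noboru 1/64; Reiko 1/4; Sachiko 1/16; Umeko 1/128; Yoshiko 1/64

There is no surviving spouse, so the entire estate passes to Fumio's descendants per stirpes.
The estate is divided into 4 equal shares of 1/4 among Reiko, Daichi, Ryo, Akira.
Reiko is living and takes 1/4.
Daichi is living and takes 1/4.
Ryo predeceased; the 1/4 allotted to Ryo's branch passes to Ryo's issue by representation.
The 1/4 is divided into 4 equal shares of 1/16 among Sachiko, Emiko, Midori, Kenji.
Sachiko is living and takes 1/16.
Emiko predeceased; the 1/16 allotted to Emiko's branch passes to Emiko's issue by representation.
The 1/16 is divided into 4 equal shares of 1/64 among Noboru, Kaede, Yoshiko, Isamu.
Noboru is living and takes 1/64.
Kaede is living and takes 1/64.
Yoshiko is living and takes 1/64.
Isamu predeceased; the 1/64 allotted to Isamu's branch passes to Isamu's issue by representation.
The 1/64 is divided into 2 equal shares of 1/128 among Umeko, Chiyo.
Umeko is living and takes 1/128.
Chiyo is living and takes 1/128.
Midori is living and takes 1/16.
Kenji is living and takes 1/16.
Akira is living and takes 1/4.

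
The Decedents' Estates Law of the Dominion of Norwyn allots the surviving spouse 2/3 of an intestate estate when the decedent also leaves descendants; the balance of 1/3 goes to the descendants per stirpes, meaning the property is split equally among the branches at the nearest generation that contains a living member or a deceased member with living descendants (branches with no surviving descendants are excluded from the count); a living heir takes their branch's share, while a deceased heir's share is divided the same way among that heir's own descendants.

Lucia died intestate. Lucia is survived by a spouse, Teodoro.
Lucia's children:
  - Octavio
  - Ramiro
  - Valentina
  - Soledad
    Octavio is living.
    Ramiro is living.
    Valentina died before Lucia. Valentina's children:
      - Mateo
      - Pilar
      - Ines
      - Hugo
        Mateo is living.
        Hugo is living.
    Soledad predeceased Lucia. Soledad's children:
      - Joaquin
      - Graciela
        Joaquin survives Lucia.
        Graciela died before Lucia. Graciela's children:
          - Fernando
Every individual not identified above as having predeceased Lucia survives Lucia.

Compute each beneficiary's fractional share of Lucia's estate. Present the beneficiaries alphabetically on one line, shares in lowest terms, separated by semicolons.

Teodoro, as surviving spouse, takes 2/3.
The remaining 1/3 passes to Lucia's descendants per stirpes.
The 1/3 is divided into 4 equal shares of 1/12 among Octavio, Ramiro, Valentina, Soledad.
Octavio is living and takes 1/12.
Ramiro is living and takes 1/12.
Valentina predeceased; the 1/12 allotted to Valentina's branch passes to Valentina's issue by representation.
The 1/12 is divided into 4 equal shares of 1/48 among Mateo, Pilar, Ines, Hugo.
Mateo is living and takes 1/48.
Pilar is living and takes 1/48.
Ines is living and takes 1/48.
Hugo is living and takes 1/48.
Soledad predeceased; the 1/12 allotted to Soledad's branch passes to Soledad's issue by representation.
The 1/12 is divided into 2 equal shares of 1/24 among Joaquin, Graciela.
Joaquin is living and takes 1/24.
Graciela predeceased; the 1/24 allotted to Graciela's branch passes to Graciela's issue by representation.
Fernando is the sole taker at this level and receives the full 1/24.

Fernando 1/24; Hugo 1/48; Ines 1/48; Joaquin 1/24; Mateo 1/48; Octavio 1/12; Pilar 1/48; Ramiro 1/12; Teodoro 2/3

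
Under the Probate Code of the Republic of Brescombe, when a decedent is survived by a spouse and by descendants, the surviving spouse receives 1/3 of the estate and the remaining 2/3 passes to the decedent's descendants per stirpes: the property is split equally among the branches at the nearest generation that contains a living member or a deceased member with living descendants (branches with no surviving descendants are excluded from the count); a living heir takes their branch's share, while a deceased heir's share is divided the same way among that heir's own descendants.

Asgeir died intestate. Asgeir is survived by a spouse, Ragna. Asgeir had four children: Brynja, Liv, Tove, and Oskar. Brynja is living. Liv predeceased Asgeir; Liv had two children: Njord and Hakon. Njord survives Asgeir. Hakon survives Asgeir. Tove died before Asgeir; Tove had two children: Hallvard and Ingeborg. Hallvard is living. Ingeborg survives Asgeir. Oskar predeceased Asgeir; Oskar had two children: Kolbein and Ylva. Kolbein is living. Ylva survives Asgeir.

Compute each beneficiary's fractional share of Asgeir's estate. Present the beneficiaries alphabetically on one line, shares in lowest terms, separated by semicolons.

Ragna, as surviving spouse, takes 1/3.
The remaining 2/3 passes to Asgeir's descendants per stirpes.
The 2/3 is divided into 4 equal shares of 1/6 among Brynja, Liv, Tove, Oskar.
Brynja is living and takes 1/6.
Liv predeceased; the 1/6 allotted to Liv's branch passes to Liv's issue by representation.
The 1/6 is divided into 2 equal shares of 1/12 among Njord, Hakon.
Njord is living and takes 1/12.
Hakon is living and takes 1/12.
Tove predeceased; the 1/6 allotted to Tove's branch passes to Tove's issue by representation.
The 1/6 is divided into 2 equal shares of 1/12 among Hallvard, Ingeborg.
Hallvard is living and takes 1/12.
Ingeborg is living and takes 1/12.
Oskar predeceased; the 1/6 allotted to Oskar's branch passes to Oskar's issue by representation.
The 1/6 is divided into 2 equal shares of 1/12 among Kolbein, Ylva.
Kolbein is living and takes 1/12.
Ylva is living and takes 1/12.

Brynja 1/6; Hakon 1/12; Hallvard 1/12; Ingeborg 1/12; Kolbein 1/12; Njord 1/12; Ragna 1/3; Ylva 1/12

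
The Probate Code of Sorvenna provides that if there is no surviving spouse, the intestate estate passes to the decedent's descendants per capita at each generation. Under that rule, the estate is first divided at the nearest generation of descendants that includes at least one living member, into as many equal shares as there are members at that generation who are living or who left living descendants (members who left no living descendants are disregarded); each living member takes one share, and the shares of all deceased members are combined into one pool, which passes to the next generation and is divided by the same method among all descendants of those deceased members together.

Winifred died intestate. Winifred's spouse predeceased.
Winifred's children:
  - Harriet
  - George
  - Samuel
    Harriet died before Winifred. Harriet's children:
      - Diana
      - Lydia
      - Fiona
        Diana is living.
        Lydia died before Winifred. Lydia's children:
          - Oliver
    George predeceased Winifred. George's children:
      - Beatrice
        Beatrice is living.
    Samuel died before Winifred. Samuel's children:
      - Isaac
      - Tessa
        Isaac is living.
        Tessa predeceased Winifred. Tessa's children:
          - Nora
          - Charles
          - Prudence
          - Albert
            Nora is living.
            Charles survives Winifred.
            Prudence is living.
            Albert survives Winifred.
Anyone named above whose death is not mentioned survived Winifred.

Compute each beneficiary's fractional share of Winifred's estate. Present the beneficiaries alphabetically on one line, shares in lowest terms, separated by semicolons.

Albert 1/15; Beatrice 1/6; Charles 1/15; Diana 1/6; Fiona 1/6; Isaac 1/6; Nora 1/15; Oliver 1/15; Prudence 1/15

There is no surviving spouse, so the entire estate passes to Winifred's descendants per capita at each generation.
No one at generation 1 (Harriet, George, Samuel) is living; moving to the next generation.
At generation 2 (Diana, Lydia, Fiona, Beatrice, Isaac, Tessa) there are 6 shares of (1)/6 = 1/6 each.
Living: Diana, Fiona, Beatrice, and Isaac — each takes 1/6.
Deceased: Lydia and Tessa. Their combined 1/3 is pooled and carried to generation 3.
At generation 3 (Oliver, Nora, Charles, Prudence, Albert) there are 5 shares of (1/3)/5 = 1/15 each.
Living: Oliver, Nora, Charles, Prudence, and Albert — each takes 1/15.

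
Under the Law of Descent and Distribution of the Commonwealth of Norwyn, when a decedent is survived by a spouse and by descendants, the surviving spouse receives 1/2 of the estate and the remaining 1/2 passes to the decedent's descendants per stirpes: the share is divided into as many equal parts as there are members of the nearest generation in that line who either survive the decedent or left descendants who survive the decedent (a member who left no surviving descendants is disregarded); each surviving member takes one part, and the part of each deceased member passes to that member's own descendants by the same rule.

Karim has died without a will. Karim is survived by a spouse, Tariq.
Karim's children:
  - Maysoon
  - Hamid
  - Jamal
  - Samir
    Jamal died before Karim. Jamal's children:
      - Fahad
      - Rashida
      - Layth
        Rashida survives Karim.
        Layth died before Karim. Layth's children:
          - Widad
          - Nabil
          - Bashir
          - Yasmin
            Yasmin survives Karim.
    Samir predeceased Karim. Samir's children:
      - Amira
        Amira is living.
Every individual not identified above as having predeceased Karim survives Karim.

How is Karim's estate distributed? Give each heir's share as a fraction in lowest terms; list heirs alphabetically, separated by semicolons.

Amira 1/8; Bashir 1/96; Fahad 1/24; Hamid 1/8; Maysoon 1/8; Nabil 1/96; Rashida 1/24; Tariq 1/2; Widad 1/96; Yasmin 1/96

Tariq, as surviving spouse, takes 1/2.
The remaining 1/2 passes to Karim's descendants per stirpes.
The 1/2 is divided into 4 equal shares of 1/8 among Maysoon, Hamid, Jamal, Samir.
Maysoon is living and takes 1/8.
Hamid is living and takes 1/8.
Jamal predeceased; the 1/8 allotted to Jamal's branch passes to Jamal's issue by representation.
The 1/8 is divided into 3 equal shares of 1/24 among Fahad, Rashida, Layth.
Fahad is living and takes 1/24.
Rashida is living and takes 1/24.
Layth predeceased; the 1/24 allotted to Layth's branch passes to Layth's issue by representation.
The 1/24 is divided into 4 equal shares of 1/96 among Widad, Nabil, Bashir, Yasmin.
Widad is living and takes 1/96.
Nabil is living and takes 1/96.
Bashir is living and takes 1/96.
Yasmin is living and takes 1/96.
Samir predeceased; the 1/8 allotted to Samir's branch passes to Samir's issue by representation.
Amira is the sole taker at this level and receives the full 1/8.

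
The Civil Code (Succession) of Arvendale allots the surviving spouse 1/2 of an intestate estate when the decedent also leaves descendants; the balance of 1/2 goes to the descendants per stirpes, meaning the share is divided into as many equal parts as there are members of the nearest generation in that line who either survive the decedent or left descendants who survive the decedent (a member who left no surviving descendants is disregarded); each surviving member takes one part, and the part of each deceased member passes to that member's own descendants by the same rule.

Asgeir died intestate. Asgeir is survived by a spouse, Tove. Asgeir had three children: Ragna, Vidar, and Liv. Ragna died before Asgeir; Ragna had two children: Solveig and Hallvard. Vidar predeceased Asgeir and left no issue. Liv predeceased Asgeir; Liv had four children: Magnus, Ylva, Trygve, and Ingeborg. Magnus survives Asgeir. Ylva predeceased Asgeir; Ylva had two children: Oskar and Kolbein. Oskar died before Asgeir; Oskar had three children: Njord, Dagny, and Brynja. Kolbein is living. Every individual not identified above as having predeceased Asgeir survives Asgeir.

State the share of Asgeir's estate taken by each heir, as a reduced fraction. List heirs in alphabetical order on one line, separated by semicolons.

Brynja 1/96; Dagny 1/96; Hallvard 1/8; Ingeborg 1/16; Kolbein 1/32; Magnus 1/16; Njord 1/96; Solveig 1/8; Tove 1/2; Trygve 1/16

Tove, as surviving spouse, takes 1/2.
The remaining 1/2 passes to Asgeir's descendants per stirpes.
Vidar left no surviving issue, so that branch lapses and is disregarded.
The 1/2 is divided into 2 equal shares of 1/4 among Ragna, Liv.
Ragna predeceased; the 1/4 allotted to Ragna's branch passes to Ragna's issue by representation.
The 1/4 is divided into 2 equal shares of 1/8 among Solveig, Hallvard.
Solveig is living and takes 1/8.
Hallvard is living and takes 1/8.
Liv predeceased; the 1/4 allotted to Liv's branch passes to Liv's issue by representation.
The 1/4 is divided into 4 equal shares of 1/16 among Magnus, Ylva, Trygve, Ingeborg.
Magnus is living and takes 1/16.
Ylva predeceased; the 1/16 allotted to Ylva's branch passes to Ylva's issue by representation.
The 1/16 is divided into 2 equal shares of 1/32 among Oskar, Kolbein.
Oskar predeceased; the 1/32 allotted to Oskar's branch passes to Oskar's issue by representation.
The 1/32 is divided into 3 equal shares of 1/96 among Njord, Dagny, Brynja.
Njord is living and takes 1/96.
Dagny is living and takes 1/96.
Brynja is living and takes 1/96.
Kolbein is living and takes 1/32.
Trygve is living and takes 1/16.
Ingeborg is living and takes 1/16.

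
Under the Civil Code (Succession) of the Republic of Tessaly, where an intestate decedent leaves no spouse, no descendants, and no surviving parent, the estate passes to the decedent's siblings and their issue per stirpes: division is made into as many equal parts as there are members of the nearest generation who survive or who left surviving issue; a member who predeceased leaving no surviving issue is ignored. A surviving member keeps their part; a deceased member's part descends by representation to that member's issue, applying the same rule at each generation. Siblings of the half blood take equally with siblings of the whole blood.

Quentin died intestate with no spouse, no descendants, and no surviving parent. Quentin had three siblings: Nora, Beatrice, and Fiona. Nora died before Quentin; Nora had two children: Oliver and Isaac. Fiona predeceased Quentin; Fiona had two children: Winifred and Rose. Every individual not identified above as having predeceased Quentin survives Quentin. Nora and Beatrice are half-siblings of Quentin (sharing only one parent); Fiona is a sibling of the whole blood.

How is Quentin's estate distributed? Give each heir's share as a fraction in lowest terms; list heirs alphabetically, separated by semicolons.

Beatrice 1/3; Isaac 1/6; Oliver 1/6; Rose 1/6; Winifred 1/6

No spouse, descendants, or parent survives, so the estate passes to Quentin's siblings per stirpes.
Half-blood and whole-blood siblings take equally under the stated rule.
The estate is divided into 3 equal shares of 1/3 among Nora, Beatrice, Fiona.
Nora predeceased; the 1/3 allotted to Nora's branch passes to Nora's issue by representation.
The 1/3 is divided into 2 equal shares of 1/6 among Oliver, Isaac.
Oliver is living and takes 1/6.
Isaac is living and takes 1/6.
Beatrice is living and takes 1/3.
Fiona predeceased; the 1/3 allotted to Fiona's branch passes to Fiona's issue by representation.
The 1/3 is divided into 2 equal shares of 1/6 among Winifred, Rose.
Winifred is living and takes 1/6.
Rose is living and takes 1/6.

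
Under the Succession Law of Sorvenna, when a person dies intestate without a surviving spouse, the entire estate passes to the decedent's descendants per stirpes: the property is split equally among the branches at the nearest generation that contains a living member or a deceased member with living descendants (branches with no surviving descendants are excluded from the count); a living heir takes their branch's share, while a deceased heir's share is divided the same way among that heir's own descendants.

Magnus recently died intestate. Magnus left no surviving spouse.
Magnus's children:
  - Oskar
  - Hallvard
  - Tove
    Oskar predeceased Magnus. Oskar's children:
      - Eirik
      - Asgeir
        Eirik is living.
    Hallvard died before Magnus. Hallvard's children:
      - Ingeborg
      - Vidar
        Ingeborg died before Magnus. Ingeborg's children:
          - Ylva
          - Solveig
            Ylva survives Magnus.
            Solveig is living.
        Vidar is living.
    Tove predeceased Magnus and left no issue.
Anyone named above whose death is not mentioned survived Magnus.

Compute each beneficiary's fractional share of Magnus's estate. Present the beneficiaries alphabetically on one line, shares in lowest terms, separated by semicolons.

Asgeir 1/4; Eirik 1/4; Solveig 1/8; Vidar 1/4; Ylva 1/8

There is no surviving spouse, so the entire estate passes to Magnus's descendants per stirpes.
Tove left no surviving issue, so that branch lapses and is disregarded.
The estate is divided into 2 equal shares of 1/2 among Oskar, Hallvard.
Oskar predeceased; the 1/2 allotted to Oskar's branch passes to Oskar's issue by representation.
The 1/2 is divided into 2 equal shares of 1/4 among Eirik, Asgeir.
Eirik is living and takes 1/4.
Asgeir is living and takes 1/4.
Hallvard predeceased; the 1/2 allotted to Hallvard's branch passes to Hallvard's issue by representation.
The 1/2 is divided into 2 equal shares of 1/4 among Ingeborg, Vidar.
Ingeborg predeceased; the 1/4 allotted to Ingeborg's branch passes to Ingeborg's issue by representation.
The 1/4 is divided into 2 equal shares of 1/8 among Ylva, Solveig.
Ylva is living and takes 1/8.
Solveig is living and takes 1/8.
Vidar is living and takes 1/4.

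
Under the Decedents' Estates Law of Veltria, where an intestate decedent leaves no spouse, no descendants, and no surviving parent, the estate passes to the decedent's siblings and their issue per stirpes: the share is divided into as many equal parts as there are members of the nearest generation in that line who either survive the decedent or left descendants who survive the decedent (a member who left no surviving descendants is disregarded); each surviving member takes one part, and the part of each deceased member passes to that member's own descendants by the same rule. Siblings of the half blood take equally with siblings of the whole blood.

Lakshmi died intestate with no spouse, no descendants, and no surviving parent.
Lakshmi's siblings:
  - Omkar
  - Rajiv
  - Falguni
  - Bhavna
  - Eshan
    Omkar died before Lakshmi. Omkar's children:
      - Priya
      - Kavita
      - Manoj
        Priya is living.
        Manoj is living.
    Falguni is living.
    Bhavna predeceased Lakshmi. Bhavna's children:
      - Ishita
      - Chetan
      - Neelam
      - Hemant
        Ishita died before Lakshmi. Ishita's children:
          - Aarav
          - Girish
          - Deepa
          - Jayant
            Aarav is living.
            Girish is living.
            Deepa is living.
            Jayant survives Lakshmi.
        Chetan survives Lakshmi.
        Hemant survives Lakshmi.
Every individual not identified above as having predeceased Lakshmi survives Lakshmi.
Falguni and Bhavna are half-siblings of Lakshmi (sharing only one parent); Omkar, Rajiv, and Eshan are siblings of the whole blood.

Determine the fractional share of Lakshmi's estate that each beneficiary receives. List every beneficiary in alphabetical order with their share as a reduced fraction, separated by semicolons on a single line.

Aarav 1/80; Chetan 1/20; Deepa 1/80; Eshan 1/5; Falguni 1/5; Girish 1/80; Hemant 1/20; Jayant 1/80; Kavita 1/15; Manoj 1/15; Neelam 1/20; Priya 1/15; Rajiv 1/5

No spouse, descendants, or parent survives, so the estate passes to Lakshmi's siblings per stirpes.
Half-blood and whole-blood siblings take equally under the stated rule.
The estate is divided into 5 equal shares of 1/5 among Omkar, Rajiv, Falguni, Bhavna, Eshan.
Omkar predeceased; the 1/5 allotted to Omkar's branch passes to Omkar's issue by representation.
The 1/5 is divided into 3 equal shares of 1/15 among Priya, Kavita, Manoj.
Priya is living and takes 1/15.
Kavita is living and takes 1/15.
Manoj is living and takes 1/15.
Rajiv is living and takes 1/5.
Falguni is living and takes 1/5.
Bhavna predeceased; the 1/5 allotted to Bhavna's branch passes to Bhavna's issue by representation.
The 1/5 is divided into 4 equal shares of 1/20 among Ishita, Chetan, Neelam, Hemant.
Ishita predeceased; the 1/20 allotted to Ishita's branch passes to Ishita's issue by representation.
The 1/20 is divided into 4 equal shares of 1/80 among Aarav, Girish, Deepa, Jayant.
Aarav is living and takes 1/80.
Girish is living and takes 1/80.
Deepa is living and takes 1/80.
Jayant is living and takes 1/80.
Chetan is living and takes 1/20.
Neelam is living and takes 1/20.
Hemant is living and takes 1/20.
Eshan is living and takes 1/5.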